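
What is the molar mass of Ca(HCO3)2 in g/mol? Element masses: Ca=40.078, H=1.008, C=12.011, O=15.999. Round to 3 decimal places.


M = sum(count * atomic_mass) over atoms.
M = 1*40.078 + 2*1.008 + 2*12.011 + 6*15.999
M = 40.078 + 2.016 + 24.022 + 95.994
M = 162.11 g/mol, rounded to 3 dp:

162.110 g/mol


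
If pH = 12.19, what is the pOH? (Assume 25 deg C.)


At 25 deg C, pH + pOH = 14.
pOH = 14 - pH = 14 - 12.19
pOH = 1.81:

1.81


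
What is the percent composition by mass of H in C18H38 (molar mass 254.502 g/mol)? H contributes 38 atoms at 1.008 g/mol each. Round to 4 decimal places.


pct = 100 * (n_elem * M_elem) / M_total
mass_contribution = 38 * 1.008 = 38.304 g/mol
pct = 100 * 38.304 / 254.502
pct = 15.05056935 %, rounded to 4 dp:

15.0506 %


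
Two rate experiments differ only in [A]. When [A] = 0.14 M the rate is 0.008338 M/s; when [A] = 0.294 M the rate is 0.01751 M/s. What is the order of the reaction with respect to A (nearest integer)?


Rate is proportional to [A]^n, so rate2/rate1 = ([A]2/[A]1)^n. Take logs to solve for n.
rate2/rate1 = 0.01751 / 0.008338 = 2.1
[A]2/[A]1 = 0.294 / 0.14 = 2.1
n = ln(2.1) / ln(2.1) = 1.0
Nearest integer order:

1


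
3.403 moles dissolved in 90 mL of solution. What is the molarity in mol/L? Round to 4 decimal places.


Convert volume to liters: V_L = V_mL / 1000.
V_L = 90 / 1000 = 0.09 L
M = n / V_L = 3.403 / 0.09
M = 37.81111111 mol/L, rounded to 4 dp:

37.8111 mol/L


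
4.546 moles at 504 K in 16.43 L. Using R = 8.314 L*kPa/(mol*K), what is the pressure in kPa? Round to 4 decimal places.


PV = nRT, solve for P = nRT / V.
nRT = 4.546 * 8.314 * 504 = 19048.9038
P = 19048.9038 / 16.43
P = 1159.39767498 kPa, rounded to 4 dp:

1159.3977 kPa


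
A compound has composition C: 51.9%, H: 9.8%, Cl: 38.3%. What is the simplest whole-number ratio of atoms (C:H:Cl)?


Assume 100 g of compound, divide each mass% by atomic mass to get moles, then normalize by the smallest to get a raw atom ratio.
Moles per 100 g: C: 51.9/12.011 = 4.321, H: 9.8/1.008 = 9.7222, Cl: 38.3/35.453 = 1.0803
Raw ratio (divide by min = 1.0803): C: 4.0, H: 9.0, Cl: 1.0
Multiply by 1 to clear fractions: C: 4.0 ~= 4, H: 9.0 ~= 9, Cl: 1.0 ~= 1
Reduce by GCD to get the simplest whole-number ratio:

4:9:1


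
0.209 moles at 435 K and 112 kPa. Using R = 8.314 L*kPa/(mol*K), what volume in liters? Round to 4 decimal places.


PV = nRT, solve for V = nRT / P.
nRT = 0.209 * 8.314 * 435 = 755.8673
V = 755.8673 / 112
V = 6.74881518 L, rounded to 4 dp:

6.7488 L


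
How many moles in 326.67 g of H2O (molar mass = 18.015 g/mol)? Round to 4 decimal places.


n = mass / M
n = 326.67 / 18.015
n = 18.13322231 mol, rounded to 4 dp:

18.1332 mol


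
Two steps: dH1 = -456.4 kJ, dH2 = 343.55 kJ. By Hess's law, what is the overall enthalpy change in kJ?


Hess's law: enthalpy is a state function, so add the step enthalpies.
dH_total = dH1 + dH2 = -456.4 + (343.55)
dH_total = -112.85 kJ:

-112.85 kJ


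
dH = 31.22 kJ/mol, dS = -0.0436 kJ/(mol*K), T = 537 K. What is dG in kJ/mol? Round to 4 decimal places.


Gibbs: dG = dH - T*dS (consistent units, dS already in kJ/(mol*K)).
T*dS = 537 * -0.0436 = -23.4132
dG = 31.22 - (-23.4132)
dG = 54.6332 kJ/mol, rounded to 4 dp:

54.6332 kJ/mol


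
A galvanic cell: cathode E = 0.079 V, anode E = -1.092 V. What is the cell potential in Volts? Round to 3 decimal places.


Standard cell potential: E_cell = E_cathode - E_anode.
E_cell = 0.079 - (-1.092)
E_cell = 1.171 V, rounded to 3 dp:

1.171 V


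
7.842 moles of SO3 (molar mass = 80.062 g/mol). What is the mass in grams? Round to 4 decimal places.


mass = n * M
mass = 7.842 * 80.062
mass = 627.846204 g, rounded to 4 dp:

627.8462 g


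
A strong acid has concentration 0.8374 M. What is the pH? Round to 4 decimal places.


A strong acid dissociates completely, so [H+] equals the given concentration.
pH = -log10([H+]) = -log10(0.8374)
pH = 0.07706704, rounded to 4 dp:

0.0771


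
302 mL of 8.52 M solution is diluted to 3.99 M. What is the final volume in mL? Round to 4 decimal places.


Dilution: M1*V1 = M2*V2, solve for V2.
V2 = M1*V1 / M2
V2 = 8.52 * 302 / 3.99
V2 = 2573.04 / 3.99
V2 = 644.87218045 mL, rounded to 4 dp:

644.8722 mL


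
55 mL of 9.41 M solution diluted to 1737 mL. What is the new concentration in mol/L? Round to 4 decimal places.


Dilution: M1*V1 = M2*V2, solve for M2.
M2 = M1*V1 / V2
M2 = 9.41 * 55 / 1737
M2 = 517.55 / 1737
M2 = 0.29795625 mol/L, rounded to 4 dp:

0.2980 mol/L


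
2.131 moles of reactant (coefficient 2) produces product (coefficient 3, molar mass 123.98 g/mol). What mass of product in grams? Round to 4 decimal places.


Use the coefficient ratio to convert reactant moles to product moles, then multiply by the product's molar mass.
moles_P = moles_R * (coeff_P / coeff_R) = 2.131 * (3/2) = 3.1965
mass_P = moles_P * M_P = 3.1965 * 123.98
mass_P = 396.30207 g, rounded to 4 dp:

396.3021 g


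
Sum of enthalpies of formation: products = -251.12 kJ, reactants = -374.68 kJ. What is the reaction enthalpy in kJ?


dH_rxn = sum(dH_f products) - sum(dH_f reactants)
dH_rxn = -251.12 - (-374.68)
dH_rxn = 123.56 kJ:

123.56 kJ


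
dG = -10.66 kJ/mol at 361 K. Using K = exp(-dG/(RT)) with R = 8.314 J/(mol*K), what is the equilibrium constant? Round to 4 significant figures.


dG is in kJ/mol; multiply by 1000 to match R in J/(mol*K).
RT = 8.314 * 361 = 3001.354 J/mol
exponent = -dG*1000 / (RT) = -(-10.66*1000) / 3001.354 = 3.55173032
K = exp(3.55173032)
K = 34.873608, rounded to 4 significant figures:

34.87


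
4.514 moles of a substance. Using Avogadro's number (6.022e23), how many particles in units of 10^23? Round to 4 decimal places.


N = n * NA, then divide by 1e23 for the requested units.
N / 1e23 = n * 6.022
N / 1e23 = 4.514 * 6.022
N / 1e23 = 27.183308, rounded to 4 dp:

27.1833


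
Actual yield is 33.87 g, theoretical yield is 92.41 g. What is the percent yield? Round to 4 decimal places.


% yield = 100 * actual / theoretical
% yield = 100 * 33.87 / 92.41
% yield = 36.6518775 %, rounded to 4 dp:

36.6519 %


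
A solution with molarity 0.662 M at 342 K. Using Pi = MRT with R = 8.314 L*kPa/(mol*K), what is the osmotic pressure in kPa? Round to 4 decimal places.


Osmotic pressure (van't Hoff): Pi = M*R*T.
RT = 8.314 * 342 = 2843.388
Pi = 0.662 * 2843.388
Pi = 1882.322856 kPa, rounded to 4 dp:

1882.3229 kPa


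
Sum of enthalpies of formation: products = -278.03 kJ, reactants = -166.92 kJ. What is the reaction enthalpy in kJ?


dH_rxn = sum(dH_f products) - sum(dH_f reactants)
dH_rxn = -278.03 - (-166.92)
dH_rxn = -111.11 kJ:

-111.11 kJ


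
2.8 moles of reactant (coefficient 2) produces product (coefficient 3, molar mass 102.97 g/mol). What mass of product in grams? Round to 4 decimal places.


Use the coefficient ratio to convert reactant moles to product moles, then multiply by the product's molar mass.
moles_P = moles_R * (coeff_P / coeff_R) = 2.8 * (3/2) = 4.2
mass_P = moles_P * M_P = 4.2 * 102.97
mass_P = 432.474 g, rounded to 4 dp:

432.4740 g


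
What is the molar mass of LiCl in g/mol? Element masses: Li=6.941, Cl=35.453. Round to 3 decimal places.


M = sum(count * atomic_mass) over atoms.
M = 1*6.941 + 1*35.453
M = 6.941 + 35.453
M = 42.394 g/mol, rounded to 3 dp:

42.394 g/mol


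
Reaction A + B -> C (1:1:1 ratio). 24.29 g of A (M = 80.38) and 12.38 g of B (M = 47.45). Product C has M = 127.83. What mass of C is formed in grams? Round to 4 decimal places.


Find moles of each reactant; the smaller value is the limiting reagent in a 1:1:1 reaction, so moles_C equals moles of the limiter.
n_A = mass_A / M_A = 24.29 / 80.38 = 0.30219 mol
n_B = mass_B / M_B = 12.38 / 47.45 = 0.260906 mol
Limiting reagent: B (smaller), n_limiting = 0.260906 mol
mass_C = n_limiting * M_C = 0.260906 * 127.83
mass_C = 33.35161398 g, rounded to 4 dp:

33.3516 g


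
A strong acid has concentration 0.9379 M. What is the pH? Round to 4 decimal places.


A strong acid dissociates completely, so [H+] equals the given concentration.
pH = -log10([H+]) = -log10(0.9379)
pH = 0.02784346, rounded to 4 dp:

0.0278


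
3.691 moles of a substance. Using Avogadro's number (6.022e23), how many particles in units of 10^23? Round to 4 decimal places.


N = n * NA, then divide by 1e23 for the requested units.
N / 1e23 = n * 6.022
N / 1e23 = 3.691 * 6.022
N / 1e23 = 22.227202, rounded to 4 dp:

22.2272


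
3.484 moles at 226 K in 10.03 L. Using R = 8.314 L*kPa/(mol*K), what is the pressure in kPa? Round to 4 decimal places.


PV = nRT, solve for P = nRT / V.
nRT = 3.484 * 8.314 * 226 = 6546.3106
P = 6546.3106 / 10.03
P = 652.67304088 kPa, rounded to 4 dp:

652.6730 kPa


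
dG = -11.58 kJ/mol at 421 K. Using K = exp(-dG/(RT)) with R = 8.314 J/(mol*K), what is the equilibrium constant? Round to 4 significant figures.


dG is in kJ/mol; multiply by 1000 to match R in J/(mol*K).
RT = 8.314 * 421 = 3500.194 J/mol
exponent = -dG*1000 / (RT) = -(-11.58*1000) / 3500.194 = 3.30838805
K = exp(3.30838805)
K = 27.341018, rounded to 4 significant figures:

27.34


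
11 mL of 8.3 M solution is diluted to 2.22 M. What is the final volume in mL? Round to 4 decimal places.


Dilution: M1*V1 = M2*V2, solve for V2.
V2 = M1*V1 / M2
V2 = 8.3 * 11 / 2.22
V2 = 91.3 / 2.22
V2 = 41.12612613 mL, rounded to 4 dp:

41.1261 mL


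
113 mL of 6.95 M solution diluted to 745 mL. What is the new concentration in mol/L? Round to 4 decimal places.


Dilution: M1*V1 = M2*V2, solve for M2.
M2 = M1*V1 / V2
M2 = 6.95 * 113 / 745
M2 = 785.35 / 745
M2 = 1.05416107 mol/L, rounded to 4 dp:

1.0542 mol/L


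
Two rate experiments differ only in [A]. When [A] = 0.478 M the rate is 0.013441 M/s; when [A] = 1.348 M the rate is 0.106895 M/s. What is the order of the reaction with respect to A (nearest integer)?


Rate is proportional to [A]^n, so rate2/rate1 = ([A]2/[A]1)^n. Take logs to solve for n.
rate2/rate1 = 0.106895 / 0.013441 = 7.9529
[A]2/[A]1 = 1.348 / 0.478 = 2.8201
n = ln(7.9529) / ln(2.8201) = 2.0
Nearest integer order:

2


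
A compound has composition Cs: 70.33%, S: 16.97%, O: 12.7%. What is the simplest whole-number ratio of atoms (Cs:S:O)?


Assume 100 g of compound, divide each mass% by atomic mass to get moles, then normalize by the smallest to get a raw atom ratio.
Moles per 100 g: Cs: 70.33/132.905 = 0.5292, S: 16.97/32.065 = 0.5292, O: 12.7/15.999 = 0.7938
Raw ratio (divide by min = 0.5292): Cs: 1.0, S: 1.0, O: 1.5
Multiply by 2 to clear fractions: Cs: 2.0 ~= 2, S: 2.0 ~= 2, O: 3.0 ~= 3
Reduce by GCD to get the simplest whole-number ratio:

2:2:3


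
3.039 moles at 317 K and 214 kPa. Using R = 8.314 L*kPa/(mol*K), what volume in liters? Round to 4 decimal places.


PV = nRT, solve for V = nRT / P.
nRT = 3.039 * 8.314 * 317 = 8009.4
V = 8009.4 / 214
V = 37.4271028 L, rounded to 4 dp:

37.4271 L


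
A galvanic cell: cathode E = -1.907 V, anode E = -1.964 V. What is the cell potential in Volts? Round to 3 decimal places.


Standard cell potential: E_cell = E_cathode - E_anode.
E_cell = -1.907 - (-1.964)
E_cell = 0.057 V, rounded to 3 dp:

0.057 V


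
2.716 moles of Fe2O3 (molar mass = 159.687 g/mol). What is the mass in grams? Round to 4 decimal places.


mass = n * M
mass = 2.716 * 159.687
mass = 433.709892 g, rounded to 4 dp:

433.7099 g


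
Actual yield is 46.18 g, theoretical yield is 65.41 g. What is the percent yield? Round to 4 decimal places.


% yield = 100 * actual / theoretical
% yield = 100 * 46.18 / 65.41
% yield = 70.60082556 %, rounded to 4 dp:

70.6008 %


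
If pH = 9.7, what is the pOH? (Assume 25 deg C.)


At 25 deg C, pH + pOH = 14.
pOH = 14 - pH = 14 - 9.7
pOH = 4.3:

4.30


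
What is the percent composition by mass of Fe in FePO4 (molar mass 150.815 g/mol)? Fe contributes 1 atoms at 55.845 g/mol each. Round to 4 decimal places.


pct = 100 * (n_elem * M_elem) / M_total
mass_contribution = 1 * 55.845 = 55.845 g/mol
pct = 100 * 55.845 / 150.815
pct = 37.02881013 %, rounded to 4 dp:

37.0288 %


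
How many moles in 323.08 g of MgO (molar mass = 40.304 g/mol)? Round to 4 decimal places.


n = mass / M
n = 323.08 / 40.304
n = 8.01607781 mol, rounded to 4 dp:

8.0161 mol


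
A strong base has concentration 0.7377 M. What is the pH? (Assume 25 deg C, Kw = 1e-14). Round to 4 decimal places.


A strong base dissociates completely, so [OH-] equals the given concentration.
pOH = -log10([OH-]) = -log10(0.7377) = 0.13212
pH = 14 - pOH = 14 - 0.13212
pH = 13.86788, rounded to 4 dp:

13.8679


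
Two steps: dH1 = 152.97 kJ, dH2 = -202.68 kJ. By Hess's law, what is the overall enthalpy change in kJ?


Hess's law: enthalpy is a state function, so add the step enthalpies.
dH_total = dH1 + dH2 = 152.97 + (-202.68)
dH_total = -49.71 kJ:

-49.71 kJ


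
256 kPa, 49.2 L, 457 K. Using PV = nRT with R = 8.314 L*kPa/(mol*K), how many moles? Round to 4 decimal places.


PV = nRT, solve for n = PV / (RT).
PV = 256 * 49.2 = 12595.2
RT = 8.314 * 457 = 3799.498
n = 12595.2 / 3799.498
n = 3.31496424 mol, rounded to 4 dp:

3.3150 mol


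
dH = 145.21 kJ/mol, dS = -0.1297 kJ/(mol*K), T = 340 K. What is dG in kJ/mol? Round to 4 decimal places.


Gibbs: dG = dH - T*dS (consistent units, dS already in kJ/(mol*K)).
T*dS = 340 * -0.1297 = -44.098
dG = 145.21 - (-44.098)
dG = 189.308 kJ/mol, rounded to 4 dp:

189.3080 kJ/mol


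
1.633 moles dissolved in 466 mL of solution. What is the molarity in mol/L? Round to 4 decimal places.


Convert volume to liters: V_L = V_mL / 1000.
V_L = 466 / 1000 = 0.466 L
M = n / V_L = 1.633 / 0.466
M = 3.50429185 mol/L, rounded to 4 dp:

3.5043 mol/L


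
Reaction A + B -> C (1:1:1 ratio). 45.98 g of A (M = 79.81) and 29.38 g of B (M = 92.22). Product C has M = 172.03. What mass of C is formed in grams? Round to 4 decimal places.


Find moles of each reactant; the smaller value is the limiting reagent in a 1:1:1 reaction, so moles_C equals moles of the limiter.
n_A = mass_A / M_A = 45.98 / 79.81 = 0.576118 mol
n_B = mass_B / M_B = 29.38 / 92.22 = 0.318586 mol
Limiting reagent: B (smaller), n_limiting = 0.318586 mol
mass_C = n_limiting * M_C = 0.318586 * 172.03
mass_C = 54.80634958 g, rounded to 4 dp:

54.8063 g


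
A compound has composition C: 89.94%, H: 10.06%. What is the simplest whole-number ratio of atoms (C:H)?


Assume 100 g of compound, divide each mass% by atomic mass to get moles, then normalize by the smallest to get a raw atom ratio.
Moles per 100 g: C: 89.94/12.011 = 7.4881, H: 10.06/1.008 = 9.9802
Raw ratio (divide by min = 7.4881): C: 1.0, H: 1.333
Multiply by 3 to clear fractions: C: 3.0 ~= 3, H: 3.998 ~= 4
Reduce by GCD to get the simplest whole-number ratio:

3:4


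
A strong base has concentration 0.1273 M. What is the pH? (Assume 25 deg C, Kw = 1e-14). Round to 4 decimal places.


A strong base dissociates completely, so [OH-] equals the given concentration.
pOH = -log10([OH-]) = -log10(0.1273) = 0.895172
pH = 14 - pOH = 14 - 0.895172
pH = 13.104828, rounded to 4 dp:

13.1048


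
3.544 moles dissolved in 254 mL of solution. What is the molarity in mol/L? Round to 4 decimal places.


Convert volume to liters: V_L = V_mL / 1000.
V_L = 254 / 1000 = 0.254 L
M = n / V_L = 3.544 / 0.254
M = 13.95275591 mol/L, rounded to 4 dp:

13.9528 mol/L


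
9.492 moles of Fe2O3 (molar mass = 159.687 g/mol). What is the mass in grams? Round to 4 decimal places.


mass = n * M
mass = 9.492 * 159.687
mass = 1515.749004 g, rounded to 4 dp:

1515.7490 g


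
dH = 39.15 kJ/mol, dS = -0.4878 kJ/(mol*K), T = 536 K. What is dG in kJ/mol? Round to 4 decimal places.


Gibbs: dG = dH - T*dS (consistent units, dS already in kJ/(mol*K)).
T*dS = 536 * -0.4878 = -261.4608
dG = 39.15 - (-261.4608)
dG = 300.6108 kJ/mol, rounded to 4 dp:

300.6108 kJ/mol


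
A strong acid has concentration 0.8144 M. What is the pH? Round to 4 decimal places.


A strong acid dissociates completely, so [H+] equals the given concentration.
pH = -log10([H+]) = -log10(0.8144)
pH = 0.08916224, rounded to 4 dp:

0.0892


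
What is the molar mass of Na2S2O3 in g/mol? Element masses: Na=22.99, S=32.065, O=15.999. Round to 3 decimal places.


M = sum(count * atomic_mass) over atoms.
M = 2*22.99 + 2*32.065 + 3*15.999
M = 45.98 + 64.13 + 47.997
M = 158.107 g/mol, rounded to 3 dp:

158.107 g/mol


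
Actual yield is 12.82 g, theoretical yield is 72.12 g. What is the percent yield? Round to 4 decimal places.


% yield = 100 * actual / theoretical
% yield = 100 * 12.82 / 72.12
% yield = 17.77592901 %, rounded to 4 dp:

17.7759 %


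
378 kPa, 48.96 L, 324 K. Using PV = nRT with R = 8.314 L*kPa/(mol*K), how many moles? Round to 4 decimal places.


PV = nRT, solve for n = PV / (RT).
PV = 378 * 48.96 = 18506.88
RT = 8.314 * 324 = 2693.736
n = 18506.88 / 2693.736
n = 6.87033919 mol, rounded to 4 dp:

6.8703 mol


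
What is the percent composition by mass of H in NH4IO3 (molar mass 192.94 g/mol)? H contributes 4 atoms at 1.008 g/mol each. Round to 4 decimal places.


pct = 100 * (n_elem * M_elem) / M_total
mass_contribution = 4 * 1.008 = 4.032 g/mol
pct = 100 * 4.032 / 192.94
pct = 2.08976884 %, rounded to 4 dp:

2.0898 %


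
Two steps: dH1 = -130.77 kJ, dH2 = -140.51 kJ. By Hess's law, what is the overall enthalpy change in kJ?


Hess's law: enthalpy is a state function, so add the step enthalpies.
dH_total = dH1 + dH2 = -130.77 + (-140.51)
dH_total = -271.28 kJ:

-271.28 kJ


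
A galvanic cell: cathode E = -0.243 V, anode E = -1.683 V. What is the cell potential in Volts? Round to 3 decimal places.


Standard cell potential: E_cell = E_cathode - E_anode.
E_cell = -0.243 - (-1.683)
E_cell = 1.44 V, rounded to 3 dp:

1.440 V


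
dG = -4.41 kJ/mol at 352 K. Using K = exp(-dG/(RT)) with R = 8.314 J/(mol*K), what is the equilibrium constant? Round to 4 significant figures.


dG is in kJ/mol; multiply by 1000 to match R in J/(mol*K).
RT = 8.314 * 352 = 2926.528 J/mol
exponent = -dG*1000 / (RT) = -(-4.41*1000) / 2926.528 = 1.50690511
K = exp(1.50690511)
K = 4.5127427, rounded to 4 significant figures:

4.513


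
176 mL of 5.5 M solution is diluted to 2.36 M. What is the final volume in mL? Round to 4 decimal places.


Dilution: M1*V1 = M2*V2, solve for V2.
V2 = M1*V1 / M2
V2 = 5.5 * 176 / 2.36
V2 = 968.0 / 2.36
V2 = 410.16949153 mL, rounded to 4 dp:

410.1695 mL


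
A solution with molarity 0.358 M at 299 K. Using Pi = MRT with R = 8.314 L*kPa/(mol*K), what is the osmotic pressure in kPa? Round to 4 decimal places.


Osmotic pressure (van't Hoff): Pi = M*R*T.
RT = 8.314 * 299 = 2485.886
Pi = 0.358 * 2485.886
Pi = 889.947188 kPa, rounded to 4 dp:

889.9472 kPa


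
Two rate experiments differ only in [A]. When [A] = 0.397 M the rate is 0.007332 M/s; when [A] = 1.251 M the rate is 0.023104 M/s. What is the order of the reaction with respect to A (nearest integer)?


Rate is proportional to [A]^n, so rate2/rate1 = ([A]2/[A]1)^n. Take logs to solve for n.
rate2/rate1 = 0.023104 / 0.007332 = 3.1511
[A]2/[A]1 = 1.251 / 0.397 = 3.1511
n = ln(3.1511) / ln(3.1511) = 1.0
Nearest integer order:

1


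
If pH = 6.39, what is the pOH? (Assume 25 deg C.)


At 25 deg C, pH + pOH = 14.
pOH = 14 - pH = 14 - 6.39
pOH = 7.61:

7.61


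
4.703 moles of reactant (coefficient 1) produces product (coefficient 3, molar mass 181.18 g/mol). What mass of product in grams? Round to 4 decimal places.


Use the coefficient ratio to convert reactant moles to product moles, then multiply by the product's molar mass.
moles_P = moles_R * (coeff_P / coeff_R) = 4.703 * (3/1) = 14.109
mass_P = moles_P * M_P = 14.109 * 181.18
mass_P = 2556.26862 g, rounded to 4 dp:

2556.2686 g


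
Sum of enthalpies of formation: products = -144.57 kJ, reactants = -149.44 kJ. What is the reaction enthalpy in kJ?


dH_rxn = sum(dH_f products) - sum(dH_f reactants)
dH_rxn = -144.57 - (-149.44)
dH_rxn = 4.87 kJ:

4.87 kJ


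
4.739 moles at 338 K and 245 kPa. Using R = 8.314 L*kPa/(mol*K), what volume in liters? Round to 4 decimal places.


PV = nRT, solve for V = nRT / P.
nRT = 4.739 * 8.314 * 338 = 13317.2155
V = 13317.2155 / 245
V = 54.35598163 L, rounded to 4 dp:

54.3560 L


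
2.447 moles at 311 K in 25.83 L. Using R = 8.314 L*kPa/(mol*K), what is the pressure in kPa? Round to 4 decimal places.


PV = nRT, solve for P = nRT / V.
nRT = 2.447 * 8.314 * 311 = 6327.0953
P = 6327.0953 / 25.83
P = 244.9514247 kPa, rounded to 4 dp:

244.9514 kPa


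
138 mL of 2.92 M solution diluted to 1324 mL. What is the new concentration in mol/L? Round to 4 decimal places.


Dilution: M1*V1 = M2*V2, solve for M2.
M2 = M1*V1 / V2
M2 = 2.92 * 138 / 1324
M2 = 402.96 / 1324
M2 = 0.30435045 mol/L, rounded to 4 dp:

0.3044 mol/L


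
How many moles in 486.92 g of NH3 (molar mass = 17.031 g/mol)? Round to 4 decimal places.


n = mass / M
n = 486.92 / 17.031
n = 28.59021784 mol, rounded to 4 dp:

28.5902 mol


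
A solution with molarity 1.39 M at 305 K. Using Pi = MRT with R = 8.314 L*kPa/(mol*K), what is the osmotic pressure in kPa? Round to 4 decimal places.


Osmotic pressure (van't Hoff): Pi = M*R*T.
RT = 8.314 * 305 = 2535.77
Pi = 1.39 * 2535.77
Pi = 3524.7203 kPa, rounded to 4 dp:

3524.7203 kPa


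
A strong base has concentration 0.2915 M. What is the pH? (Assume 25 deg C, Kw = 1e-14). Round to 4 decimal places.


A strong base dissociates completely, so [OH-] equals the given concentration.
pOH = -log10([OH-]) = -log10(0.2915) = 0.535361
pH = 14 - pOH = 14 - 0.535361
pH = 13.464639, rounded to 4 dp:

13.4646


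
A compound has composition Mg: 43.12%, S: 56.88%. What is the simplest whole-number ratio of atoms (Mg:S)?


Assume 100 g of compound, divide each mass% by atomic mass to get moles, then normalize by the smallest to get a raw atom ratio.
Moles per 100 g: Mg: 43.12/24.305 = 1.7741, S: 56.88/32.065 = 1.7739
Raw ratio (divide by min = 1.7739): Mg: 1.0, S: 1.0
Multiply by 1 to clear fractions: Mg: 1.0 ~= 1, S: 1.0 ~= 1
Reduce by GCD to get the simplest whole-number ratio:

1:1


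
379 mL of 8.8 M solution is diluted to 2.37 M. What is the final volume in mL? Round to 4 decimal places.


Dilution: M1*V1 = M2*V2, solve for V2.
V2 = M1*V1 / M2
V2 = 8.8 * 379 / 2.37
V2 = 3335.2 / 2.37
V2 = 1407.25738397 mL, rounded to 4 dp:

1407.2574 mL


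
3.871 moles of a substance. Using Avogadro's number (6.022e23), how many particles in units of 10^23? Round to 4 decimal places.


N = n * NA, then divide by 1e23 for the requested units.
N / 1e23 = n * 6.022
N / 1e23 = 3.871 * 6.022
N / 1e23 = 23.311162, rounded to 4 dp:

23.3112


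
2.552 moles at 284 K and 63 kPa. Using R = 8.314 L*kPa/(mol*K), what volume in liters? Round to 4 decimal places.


PV = nRT, solve for V = nRT / P.
nRT = 2.552 * 8.314 * 284 = 6025.7212
V = 6025.7212 / 63
V = 95.64636825 L, rounded to 4 dp:

95.6464 L


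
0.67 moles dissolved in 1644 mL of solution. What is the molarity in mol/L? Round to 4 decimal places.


Convert volume to liters: V_L = V_mL / 1000.
V_L = 1644 / 1000 = 1.644 L
M = n / V_L = 0.67 / 1.644
M = 0.40754258 mol/L, rounded to 4 dp:

0.4075 mol/L


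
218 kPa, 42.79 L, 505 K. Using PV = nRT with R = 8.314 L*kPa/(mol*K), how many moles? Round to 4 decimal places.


PV = nRT, solve for n = PV / (RT).
PV = 218 * 42.79 = 9328.22
RT = 8.314 * 505 = 4198.57
n = 9328.22 / 4198.57
n = 2.22176122 mol, rounded to 4 dp:

2.2218 mol


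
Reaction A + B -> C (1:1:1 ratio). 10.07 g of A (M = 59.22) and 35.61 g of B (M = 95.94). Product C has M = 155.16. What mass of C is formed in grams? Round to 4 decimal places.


Find moles of each reactant; the smaller value is the limiting reagent in a 1:1:1 reaction, so moles_C equals moles of the limiter.
n_A = mass_A / M_A = 10.07 / 59.22 = 0.170044 mol
n_B = mass_B / M_B = 35.61 / 95.94 = 0.371169 mol
Limiting reagent: A (smaller), n_limiting = 0.170044 mol
mass_C = n_limiting * M_C = 0.170044 * 155.16
mass_C = 26.38402704 g, rounded to 4 dp:

26.3840 g


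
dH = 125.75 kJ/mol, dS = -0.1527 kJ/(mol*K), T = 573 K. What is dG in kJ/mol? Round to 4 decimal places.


Gibbs: dG = dH - T*dS (consistent units, dS already in kJ/(mol*K)).
T*dS = 573 * -0.1527 = -87.4971
dG = 125.75 - (-87.4971)
dG = 213.2471 kJ/mol, rounded to 4 dp:

213.2471 kJ/mol


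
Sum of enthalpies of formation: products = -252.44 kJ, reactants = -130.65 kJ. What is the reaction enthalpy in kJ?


dH_rxn = sum(dH_f products) - sum(dH_f reactants)
dH_rxn = -252.44 - (-130.65)
dH_rxn = -121.79 kJ:

-121.79 kJ


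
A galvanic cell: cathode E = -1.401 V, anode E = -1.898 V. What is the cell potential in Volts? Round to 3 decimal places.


Standard cell potential: E_cell = E_cathode - E_anode.
E_cell = -1.401 - (-1.898)
E_cell = 0.497 V, rounded to 3 dp:

0.497 V


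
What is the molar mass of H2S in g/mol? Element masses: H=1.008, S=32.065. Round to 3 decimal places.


M = sum(count * atomic_mass) over atoms.
M = 2*1.008 + 1*32.065
M = 2.016 + 32.065
M = 34.081 g/mol, rounded to 3 dp:

34.081 g/mol


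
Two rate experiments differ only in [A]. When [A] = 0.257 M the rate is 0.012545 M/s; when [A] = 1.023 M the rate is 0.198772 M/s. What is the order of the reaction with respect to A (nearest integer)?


Rate is proportional to [A]^n, so rate2/rate1 = ([A]2/[A]1)^n. Take logs to solve for n.
rate2/rate1 = 0.198772 / 0.012545 = 15.8447
[A]2/[A]1 = 1.023 / 0.257 = 3.9805
n = ln(15.8447) / ln(3.9805) = 2.0
Nearest integer order:

2


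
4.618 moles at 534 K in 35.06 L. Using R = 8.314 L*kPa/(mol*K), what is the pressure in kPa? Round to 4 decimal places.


PV = nRT, solve for P = nRT / V.
nRT = 4.618 * 8.314 * 534 = 20502.4238
P = 20502.4238 / 35.06
P = 584.78105533 kPa, rounded to 4 dp:

584.7811 kPa


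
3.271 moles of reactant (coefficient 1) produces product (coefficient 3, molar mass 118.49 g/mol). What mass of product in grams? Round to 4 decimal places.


Use the coefficient ratio to convert reactant moles to product moles, then multiply by the product's molar mass.
moles_P = moles_R * (coeff_P / coeff_R) = 3.271 * (3/1) = 9.813
mass_P = moles_P * M_P = 9.813 * 118.49
mass_P = 1162.74237 g, rounded to 4 dp:

1162.7424 g


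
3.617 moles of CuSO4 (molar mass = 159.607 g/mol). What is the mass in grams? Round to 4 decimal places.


mass = n * M
mass = 3.617 * 159.607
mass = 577.298519 g, rounded to 4 dp:

577.2985 g


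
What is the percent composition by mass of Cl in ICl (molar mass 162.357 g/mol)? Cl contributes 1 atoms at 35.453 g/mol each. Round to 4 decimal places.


pct = 100 * (n_elem * M_elem) / M_total
mass_contribution = 1 * 35.453 = 35.453 g/mol
pct = 100 * 35.453 / 162.357
pct = 21.83644684 %, rounded to 4 dp:

21.8364 %


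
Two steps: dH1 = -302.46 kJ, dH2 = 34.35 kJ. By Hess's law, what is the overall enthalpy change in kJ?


Hess's law: enthalpy is a state function, so add the step enthalpies.
dH_total = dH1 + dH2 = -302.46 + (34.35)
dH_total = -268.11 kJ:

-268.11 kJ


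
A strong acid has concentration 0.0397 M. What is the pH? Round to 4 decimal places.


A strong acid dissociates completely, so [H+] equals the given concentration.
pH = -log10([H+]) = -log10(0.0397)
pH = 1.40120949, rounded to 4 dp:

1.4012


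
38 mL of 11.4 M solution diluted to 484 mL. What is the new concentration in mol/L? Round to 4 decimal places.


Dilution: M1*V1 = M2*V2, solve for M2.
M2 = M1*V1 / V2
M2 = 11.4 * 38 / 484
M2 = 433.2 / 484
M2 = 0.89504132 mol/L, rounded to 4 dp:

0.8950 mol/L


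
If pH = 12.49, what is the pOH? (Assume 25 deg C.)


At 25 deg C, pH + pOH = 14.
pOH = 14 - pH = 14 - 12.49
pOH = 1.51:

1.51


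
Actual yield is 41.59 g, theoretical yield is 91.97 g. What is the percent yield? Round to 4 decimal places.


% yield = 100 * actual / theoretical
% yield = 100 * 41.59 / 91.97
% yield = 45.2212678 %, rounded to 4 dp:

45.2213 %


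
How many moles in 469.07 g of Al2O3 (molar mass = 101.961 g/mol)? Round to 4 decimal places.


n = mass / M
n = 469.07 / 101.961
n = 4.6004845 mol, rounded to 4 dp:

4.6005 mol


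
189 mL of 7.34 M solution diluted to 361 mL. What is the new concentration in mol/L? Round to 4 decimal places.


Dilution: M1*V1 = M2*V2, solve for M2.
M2 = M1*V1 / V2
M2 = 7.34 * 189 / 361
M2 = 1387.26 / 361
M2 = 3.84282548 mol/L, rounded to 4 dp:

3.8428 mol/L


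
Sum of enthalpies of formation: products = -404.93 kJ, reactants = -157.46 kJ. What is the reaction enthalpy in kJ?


dH_rxn = sum(dH_f products) - sum(dH_f reactants)
dH_rxn = -404.93 - (-157.46)
dH_rxn = -247.47 kJ:

-247.47 kJ


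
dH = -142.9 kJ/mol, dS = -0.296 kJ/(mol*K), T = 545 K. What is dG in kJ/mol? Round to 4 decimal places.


Gibbs: dG = dH - T*dS (consistent units, dS already in kJ/(mol*K)).
T*dS = 545 * -0.296 = -161.32
dG = -142.9 - (-161.32)
dG = 18.42 kJ/mol, rounded to 4 dp:

18.4200 kJ/mol


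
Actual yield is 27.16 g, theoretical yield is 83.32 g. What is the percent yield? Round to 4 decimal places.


% yield = 100 * actual / theoretical
% yield = 100 * 27.16 / 83.32
% yield = 32.59721555 %, rounded to 4 dp:

32.5972 %


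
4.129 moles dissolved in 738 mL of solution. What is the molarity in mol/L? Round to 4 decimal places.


Convert volume to liters: V_L = V_mL / 1000.
V_L = 738 / 1000 = 0.738 L
M = n / V_L = 4.129 / 0.738
M = 5.59485095 mol/L, rounded to 4 dp:

5.5949 mol/L


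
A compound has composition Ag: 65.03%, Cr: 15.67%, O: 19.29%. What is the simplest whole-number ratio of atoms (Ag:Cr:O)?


Assume 100 g of compound, divide each mass% by atomic mass to get moles, then normalize by the smallest to get a raw atom ratio.
Moles per 100 g: Ag: 65.03/107.868 = 0.6029, Cr: 15.67/51.996 = 0.3014, O: 19.29/15.999 = 1.2057
Raw ratio (divide by min = 0.3014): Ag: 2.0, Cr: 1.0, O: 4.001
Multiply by 1 to clear fractions: Ag: 2.0 ~= 2, Cr: 1.0 ~= 1, O: 4.001 ~= 4
Reduce by GCD to get the simplest whole-number ratio:

2:1:4


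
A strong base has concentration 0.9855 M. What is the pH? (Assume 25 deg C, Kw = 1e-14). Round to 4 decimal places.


A strong base dissociates completely, so [OH-] equals the given concentration.
pOH = -log10([OH-]) = -log10(0.9855) = 0.006343
pH = 14 - pOH = 14 - 0.006343
pH = 13.993657, rounded to 4 dp:

13.9937


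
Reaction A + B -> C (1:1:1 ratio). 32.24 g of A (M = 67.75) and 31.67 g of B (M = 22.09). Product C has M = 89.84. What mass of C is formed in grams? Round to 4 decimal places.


Find moles of each reactant; the smaller value is the limiting reagent in a 1:1:1 reaction, so moles_C equals moles of the limiter.
n_A = mass_A / M_A = 32.24 / 67.75 = 0.475867 mol
n_B = mass_B / M_B = 31.67 / 22.09 = 1.43368 mol
Limiting reagent: A (smaller), n_limiting = 0.475867 mol
mass_C = n_limiting * M_C = 0.475867 * 89.84
mass_C = 42.75189128 g, rounded to 4 dp:

42.7519 g


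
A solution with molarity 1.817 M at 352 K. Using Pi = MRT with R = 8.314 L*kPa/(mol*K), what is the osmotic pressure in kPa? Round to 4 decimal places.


Osmotic pressure (van't Hoff): Pi = M*R*T.
RT = 8.314 * 352 = 2926.528
Pi = 1.817 * 2926.528
Pi = 5317.501376 kPa, rounded to 4 dp:

5317.5014 kPa


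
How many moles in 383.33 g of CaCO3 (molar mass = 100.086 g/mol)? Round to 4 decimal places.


n = mass / M
n = 383.33 / 100.086
n = 3.83000619 mol, rounded to 4 dp:

3.8300 mol


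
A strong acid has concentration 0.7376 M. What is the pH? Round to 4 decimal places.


A strong acid dissociates completely, so [H+] equals the given concentration.
pH = -log10([H+]) = -log10(0.7376)
pH = 0.13217909, rounded to 4 dp:

0.1322


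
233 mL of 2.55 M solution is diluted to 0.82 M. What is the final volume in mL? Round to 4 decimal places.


Dilution: M1*V1 = M2*V2, solve for V2.
V2 = M1*V1 / M2
V2 = 2.55 * 233 / 0.82
V2 = 594.15 / 0.82
V2 = 724.57317073 mL, rounded to 4 dp:

724.5732 mL


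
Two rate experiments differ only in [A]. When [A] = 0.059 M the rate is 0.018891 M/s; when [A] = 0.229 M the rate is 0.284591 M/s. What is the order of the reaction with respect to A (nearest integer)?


Rate is proportional to [A]^n, so rate2/rate1 = ([A]2/[A]1)^n. Take logs to solve for n.
rate2/rate1 = 0.284591 / 0.018891 = 15.0649
[A]2/[A]1 = 0.229 / 0.059 = 3.8814
n = ln(15.0649) / ln(3.8814) = 2.0
Nearest integer order:

2


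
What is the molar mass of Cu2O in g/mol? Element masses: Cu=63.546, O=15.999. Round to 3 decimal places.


M = sum(count * atomic_mass) over atoms.
M = 2*63.546 + 1*15.999
M = 127.092 + 15.999
M = 143.091 g/mol, rounded to 3 dp:

143.091 g/mol


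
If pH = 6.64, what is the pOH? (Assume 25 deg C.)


At 25 deg C, pH + pOH = 14.
pOH = 14 - pH = 14 - 6.64
pOH = 7.36:

7.36


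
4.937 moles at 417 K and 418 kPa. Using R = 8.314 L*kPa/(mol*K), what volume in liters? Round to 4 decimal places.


PV = nRT, solve for V = nRT / P.
nRT = 4.937 * 8.314 * 417 = 17116.2729
V = 17116.2729 / 418
V = 40.94802129 L, rounded to 4 dp:

40.9480 L


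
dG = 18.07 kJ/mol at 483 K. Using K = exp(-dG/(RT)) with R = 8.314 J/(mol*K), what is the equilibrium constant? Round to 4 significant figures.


dG is in kJ/mol; multiply by 1000 to match R in J/(mol*K).
RT = 8.314 * 483 = 4015.662 J/mol
exponent = -dG*1000 / (RT) = -(18.07*1000) / 4015.662 = -4.49988072
K = exp(-4.49988072)
K = 0.011110322, rounded to 4 significant figures:

0.01111


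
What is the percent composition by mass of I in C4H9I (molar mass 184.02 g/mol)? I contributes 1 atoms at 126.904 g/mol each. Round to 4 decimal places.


pct = 100 * (n_elem * M_elem) / M_total
mass_contribution = 1 * 126.904 = 126.904 g/mol
pct = 100 * 126.904 / 184.02
pct = 68.96206934 %, rounded to 4 dp:

68.9621 %


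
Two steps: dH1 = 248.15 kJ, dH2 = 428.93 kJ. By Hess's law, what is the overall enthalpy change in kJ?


Hess's law: enthalpy is a state function, so add the step enthalpies.
dH_total = dH1 + dH2 = 248.15 + (428.93)
dH_total = 677.08 kJ:

677.08 kJ


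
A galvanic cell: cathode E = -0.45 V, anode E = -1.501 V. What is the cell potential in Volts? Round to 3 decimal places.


Standard cell potential: E_cell = E_cathode - E_anode.
E_cell = -0.45 - (-1.501)
E_cell = 1.051 V, rounded to 3 dp:

1.051 V


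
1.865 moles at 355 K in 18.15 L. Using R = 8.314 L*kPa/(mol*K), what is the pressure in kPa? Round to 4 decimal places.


PV = nRT, solve for P = nRT / V.
nRT = 1.865 * 8.314 * 355 = 5504.4916
P = 5504.4916 / 18.15
P = 303.2777741 kPa, rounded to 4 dp:

303.2778 kPa


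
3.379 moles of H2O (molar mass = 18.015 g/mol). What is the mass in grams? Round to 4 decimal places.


mass = n * M
mass = 3.379 * 18.015
mass = 60.872685 g, rounded to 4 dp:

60.8727 g


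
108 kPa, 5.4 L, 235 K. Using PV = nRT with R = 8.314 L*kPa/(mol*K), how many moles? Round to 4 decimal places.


PV = nRT, solve for n = PV / (RT).
PV = 108 * 5.4 = 583.2
RT = 8.314 * 235 = 1953.79
n = 583.2 / 1953.79
n = 0.29849677 mol, rounded to 4 dp:

0.2985 mol


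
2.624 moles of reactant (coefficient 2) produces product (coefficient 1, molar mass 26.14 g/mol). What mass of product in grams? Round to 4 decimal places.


Use the coefficient ratio to convert reactant moles to product moles, then multiply by the product's molar mass.
moles_P = moles_R * (coeff_P / coeff_R) = 2.624 * (1/2) = 1.312
mass_P = moles_P * M_P = 1.312 * 26.14
mass_P = 34.29568 g, rounded to 4 dp:

34.2957 g


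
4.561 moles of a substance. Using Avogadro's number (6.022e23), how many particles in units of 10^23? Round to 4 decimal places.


N = n * NA, then divide by 1e23 for the requested units.
N / 1e23 = n * 6.022
N / 1e23 = 4.561 * 6.022
N / 1e23 = 27.466342, rounded to 4 dp:

27.4663


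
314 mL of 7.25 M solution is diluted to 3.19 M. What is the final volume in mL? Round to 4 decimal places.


Dilution: M1*V1 = M2*V2, solve for V2.
V2 = M1*V1 / M2
V2 = 7.25 * 314 / 3.19
V2 = 2276.5 / 3.19
V2 = 713.63636364 mL, rounded to 4 dp:

713.6364 mL


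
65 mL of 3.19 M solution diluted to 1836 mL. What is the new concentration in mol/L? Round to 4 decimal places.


Dilution: M1*V1 = M2*V2, solve for M2.
M2 = M1*V1 / V2
M2 = 3.19 * 65 / 1836
M2 = 207.35 / 1836
M2 = 0.11293573 mol/L, rounded to 4 dp:

0.1129 mol/L


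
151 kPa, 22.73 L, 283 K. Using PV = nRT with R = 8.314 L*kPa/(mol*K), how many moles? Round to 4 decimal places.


PV = nRT, solve for n = PV / (RT).
PV = 151 * 22.73 = 3432.23
RT = 8.314 * 283 = 2352.862
n = 3432.23 / 2352.862
n = 1.45874684 mol, rounded to 4 dp:

1.4587 mol


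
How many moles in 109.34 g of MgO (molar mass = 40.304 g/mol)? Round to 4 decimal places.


n = mass / M
n = 109.34 / 40.304
n = 2.7128821 mol, rounded to 4 dp:

2.7129 mol


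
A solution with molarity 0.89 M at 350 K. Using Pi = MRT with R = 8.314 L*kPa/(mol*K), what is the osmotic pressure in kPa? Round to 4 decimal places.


Osmotic pressure (van't Hoff): Pi = M*R*T.
RT = 8.314 * 350 = 2909.9
Pi = 0.89 * 2909.9
Pi = 2589.811 kPa, rounded to 4 dp:

2589.8110 kPa


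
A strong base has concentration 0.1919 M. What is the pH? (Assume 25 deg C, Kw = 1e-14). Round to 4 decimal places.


A strong base dissociates completely, so [OH-] equals the given concentration.
pOH = -log10([OH-]) = -log10(0.1919) = 0.716925
pH = 14 - pOH = 14 - 0.716925
pH = 13.283075, rounded to 4 dp:

13.2831


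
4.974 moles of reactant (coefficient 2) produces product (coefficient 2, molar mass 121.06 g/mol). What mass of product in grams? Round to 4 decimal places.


Use the coefficient ratio to convert reactant moles to product moles, then multiply by the product's molar mass.
moles_P = moles_R * (coeff_P / coeff_R) = 4.974 * (2/2) = 4.974
mass_P = moles_P * M_P = 4.974 * 121.06
mass_P = 602.15244 g, rounded to 4 dp:

602.1524 g


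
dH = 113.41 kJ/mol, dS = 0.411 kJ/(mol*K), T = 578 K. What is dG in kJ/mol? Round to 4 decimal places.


Gibbs: dG = dH - T*dS (consistent units, dS already in kJ/(mol*K)).
T*dS = 578 * 0.411 = 237.558
dG = 113.41 - (237.558)
dG = -124.148 kJ/mol, rounded to 4 dp:

-124.1480 kJ/mol


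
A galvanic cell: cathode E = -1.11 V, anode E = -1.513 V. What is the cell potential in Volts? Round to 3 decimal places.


Standard cell potential: E_cell = E_cathode - E_anode.
E_cell = -1.11 - (-1.513)
E_cell = 0.403 V, rounded to 3 dp:

0.403 V


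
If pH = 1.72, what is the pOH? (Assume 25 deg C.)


At 25 deg C, pH + pOH = 14.
pOH = 14 - pH = 14 - 1.72
pOH = 12.28:

12.28


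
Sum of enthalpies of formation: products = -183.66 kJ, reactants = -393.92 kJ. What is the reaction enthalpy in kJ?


dH_rxn = sum(dH_f products) - sum(dH_f reactants)
dH_rxn = -183.66 - (-393.92)
dH_rxn = 210.26 kJ:

210.26 kJ


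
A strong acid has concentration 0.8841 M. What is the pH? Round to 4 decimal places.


A strong acid dissociates completely, so [H+] equals the given concentration.
pH = -log10([H+]) = -log10(0.8841)
pH = 0.05349861, rounded to 4 dp:

0.0535


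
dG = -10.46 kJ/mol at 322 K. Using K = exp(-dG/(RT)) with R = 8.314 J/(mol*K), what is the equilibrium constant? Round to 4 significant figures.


dG is in kJ/mol; multiply by 1000 to match R in J/(mol*K).
RT = 8.314 * 322 = 2677.108 J/mol
exponent = -dG*1000 / (RT) = -(-10.46*1000) / 2677.108 = 3.90720135
K = exp(3.90720135)
K = 49.759498, rounded to 4 significant figures:

49.76


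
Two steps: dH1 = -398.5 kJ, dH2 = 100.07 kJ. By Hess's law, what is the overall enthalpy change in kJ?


Hess's law: enthalpy is a state function, so add the step enthalpies.
dH_total = dH1 + dH2 = -398.5 + (100.07)
dH_total = -298.43 kJ:

-298.43 kJ


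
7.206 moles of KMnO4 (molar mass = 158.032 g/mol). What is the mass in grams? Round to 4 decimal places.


mass = n * M
mass = 7.206 * 158.032
mass = 1138.778592 g, rounded to 4 dp:

1138.7786 g
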